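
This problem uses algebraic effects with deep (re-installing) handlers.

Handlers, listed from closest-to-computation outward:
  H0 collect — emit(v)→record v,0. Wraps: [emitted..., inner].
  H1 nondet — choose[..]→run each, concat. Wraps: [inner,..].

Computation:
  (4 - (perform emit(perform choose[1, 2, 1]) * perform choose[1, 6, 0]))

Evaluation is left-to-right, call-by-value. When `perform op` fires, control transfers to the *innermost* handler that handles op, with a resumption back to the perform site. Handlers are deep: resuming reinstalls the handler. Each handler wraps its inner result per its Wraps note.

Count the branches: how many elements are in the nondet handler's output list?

Answer: 9

Working:
choose[1, 2, 1] @ H1
  branch[0] choose=1:
    emit(1) @ H0 ⇒ out+=1
    choose[1, 6, 0] @ H1
      branch[0] choose=1:
        H0 returns [1, 4]
        H1 returns [[1, 4]]
      branch[1] choose=6:
        H0 returns [1, 4]
        H1 returns [[1, 4]]
      branch[2] choose=0:
        H0 returns [1, 4]
        H1 returns [[1, 4]]
  branch[1] choose=2:
    emit(2) @ H0 ⇒ out+=2
    choose[1, 6, 0] @ H1
      branch[0] choose=1:
        H0 returns [2, 4]
        H1 returns [[2, 4]]
      branch[1] choose=6:
        H0 returns [2, 4]
        H1 returns [[2, 4]]
      branch[2] choose=0:
        H0 returns [2, 4]
        H1 returns [[2, 4]]
  branch[2] choose=1:
    emit(1) @ H0 ⇒ out+=1
    choose[1, 6, 0] @ H1
      branch[0] choose=1:
        H0 returns [1, 4]
        H1 returns [[1, 4]]
      branch[1] choose=6:
        H0 returns [1, 4]
        H1 returns [[1, 4]]
      branch[2] choose=0:
        H0 returns [1, 4]
        H1 returns [[1, 4]]
= [[1, 4], [1, 4], [1, 4], [2, 4], [2, 4], [2, 4], [1, 4], [1, 4], [1, 4]]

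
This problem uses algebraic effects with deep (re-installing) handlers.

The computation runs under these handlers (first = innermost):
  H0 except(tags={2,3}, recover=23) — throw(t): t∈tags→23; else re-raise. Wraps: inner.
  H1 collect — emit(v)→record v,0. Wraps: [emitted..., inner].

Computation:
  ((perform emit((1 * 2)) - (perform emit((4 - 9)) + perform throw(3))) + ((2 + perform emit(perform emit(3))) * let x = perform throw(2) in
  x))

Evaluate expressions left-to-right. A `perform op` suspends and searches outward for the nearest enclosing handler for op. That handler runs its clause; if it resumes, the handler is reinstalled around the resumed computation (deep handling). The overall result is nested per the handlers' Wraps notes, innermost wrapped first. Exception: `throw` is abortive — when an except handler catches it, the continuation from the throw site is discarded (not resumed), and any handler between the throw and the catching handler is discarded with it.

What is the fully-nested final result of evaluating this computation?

Working:
emit(2) @ H1 ⇒ out+=2
emit(-5) @ H1 ⇒ out+=-5
throw(3) @ H0 caught ⇒ 23
H1 returns [2, -5, 23]
= [2, -5, 23]

Answer: [2, -5, 23]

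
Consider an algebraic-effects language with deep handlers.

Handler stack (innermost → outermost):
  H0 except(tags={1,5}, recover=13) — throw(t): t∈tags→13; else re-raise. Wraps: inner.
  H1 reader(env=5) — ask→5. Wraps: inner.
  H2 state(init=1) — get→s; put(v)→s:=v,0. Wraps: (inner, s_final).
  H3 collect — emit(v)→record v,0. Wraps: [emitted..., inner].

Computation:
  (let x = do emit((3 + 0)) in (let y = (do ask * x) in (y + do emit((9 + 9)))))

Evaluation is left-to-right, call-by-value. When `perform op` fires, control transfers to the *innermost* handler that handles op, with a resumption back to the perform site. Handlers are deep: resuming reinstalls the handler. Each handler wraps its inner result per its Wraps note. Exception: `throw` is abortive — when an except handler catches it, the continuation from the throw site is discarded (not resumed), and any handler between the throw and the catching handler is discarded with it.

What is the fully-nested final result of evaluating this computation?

Step-by-step:
emit(3) @ H3 ⇒ out+=3
ask @ H1 ⇒ 5
emit(18) @ H3 ⇒ out+=18
H0 returns 0
H1 returns 0
H2 returns (0, 1)
H3 returns [3, 18, (0, 1)]
= [3, 18, (0, 1)]

Answer: [3, 18, (0, 1)]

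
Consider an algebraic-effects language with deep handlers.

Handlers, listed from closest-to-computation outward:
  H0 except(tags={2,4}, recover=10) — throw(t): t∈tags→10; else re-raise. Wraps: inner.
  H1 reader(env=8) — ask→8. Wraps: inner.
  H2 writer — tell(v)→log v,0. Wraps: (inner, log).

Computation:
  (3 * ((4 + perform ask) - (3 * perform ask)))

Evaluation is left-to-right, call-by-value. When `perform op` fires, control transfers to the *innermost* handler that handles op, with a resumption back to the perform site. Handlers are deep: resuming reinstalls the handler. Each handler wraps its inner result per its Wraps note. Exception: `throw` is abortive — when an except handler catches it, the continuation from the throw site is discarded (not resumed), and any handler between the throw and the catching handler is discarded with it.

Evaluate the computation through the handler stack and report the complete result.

Answer: (-36, ())

Step-by-step:
ask @ H1 ⇒ 8
ask @ H1 ⇒ 8
H0 returns -36
H1 returns -36
H2 returns (-36, ())
= (-36, ())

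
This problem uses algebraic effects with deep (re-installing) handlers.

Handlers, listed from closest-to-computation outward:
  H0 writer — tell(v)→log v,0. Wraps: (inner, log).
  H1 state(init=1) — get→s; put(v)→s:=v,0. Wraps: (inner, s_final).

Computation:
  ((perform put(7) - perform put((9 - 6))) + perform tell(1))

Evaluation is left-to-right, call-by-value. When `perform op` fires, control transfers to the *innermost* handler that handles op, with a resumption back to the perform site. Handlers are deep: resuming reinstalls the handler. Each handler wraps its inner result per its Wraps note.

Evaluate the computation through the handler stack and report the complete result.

Working:
put(7) @ H1 ⇒ s:=7
put(3) @ H1 ⇒ s:=3
tell(1) @ H0 ⇒ log+=1
H0 returns (0, (1))
H1 returns ((0, (1)), 3)
= ((0, (1)), 3)

Answer: ((0, (1)), 3)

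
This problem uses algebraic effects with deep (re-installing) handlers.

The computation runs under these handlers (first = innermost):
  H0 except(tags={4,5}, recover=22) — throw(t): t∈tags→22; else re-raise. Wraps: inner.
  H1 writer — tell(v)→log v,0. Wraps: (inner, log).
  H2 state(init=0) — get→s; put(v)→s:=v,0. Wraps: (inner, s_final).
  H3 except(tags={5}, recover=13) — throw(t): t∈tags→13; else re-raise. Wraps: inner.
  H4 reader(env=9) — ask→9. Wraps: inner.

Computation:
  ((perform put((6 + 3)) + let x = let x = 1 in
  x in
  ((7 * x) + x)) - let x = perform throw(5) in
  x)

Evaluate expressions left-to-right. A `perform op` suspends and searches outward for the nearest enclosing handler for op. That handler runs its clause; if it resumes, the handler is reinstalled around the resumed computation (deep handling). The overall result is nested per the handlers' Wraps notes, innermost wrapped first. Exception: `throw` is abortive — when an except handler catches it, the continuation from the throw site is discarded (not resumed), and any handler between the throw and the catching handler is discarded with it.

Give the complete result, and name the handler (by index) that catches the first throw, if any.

Answer: ((22, ()), 9) ; first throw caught by: H0

Working:
put(9) @ H2 ⇒ s:=9
throw(5) @ H0 caught ⇒ 22
H1 returns (22, ())
H2 returns ((22, ()), 9)
H3 returns ((22, ()), 9)
H4 returns ((22, ()), 9)
= ((22, ()), 9)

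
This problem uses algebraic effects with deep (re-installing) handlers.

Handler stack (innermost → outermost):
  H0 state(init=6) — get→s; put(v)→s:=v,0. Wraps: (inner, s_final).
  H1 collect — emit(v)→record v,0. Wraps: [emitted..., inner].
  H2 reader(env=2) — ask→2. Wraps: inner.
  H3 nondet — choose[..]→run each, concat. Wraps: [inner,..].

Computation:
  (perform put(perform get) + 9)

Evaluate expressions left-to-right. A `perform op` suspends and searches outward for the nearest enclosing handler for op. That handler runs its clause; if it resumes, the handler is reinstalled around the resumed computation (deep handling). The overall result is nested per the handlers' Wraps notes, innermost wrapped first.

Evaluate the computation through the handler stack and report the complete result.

Answer: [[(9, 6)]]

Step-by-step:
get @ H0 ⇒ 6
put(6) @ H0 ⇒ s:=6
H0 returns (9, 6)
H1 returns [(9, 6)]
H2 returns [(9, 6)]
H3 returns [[(9, 6)]]
= [[(9, 6)]]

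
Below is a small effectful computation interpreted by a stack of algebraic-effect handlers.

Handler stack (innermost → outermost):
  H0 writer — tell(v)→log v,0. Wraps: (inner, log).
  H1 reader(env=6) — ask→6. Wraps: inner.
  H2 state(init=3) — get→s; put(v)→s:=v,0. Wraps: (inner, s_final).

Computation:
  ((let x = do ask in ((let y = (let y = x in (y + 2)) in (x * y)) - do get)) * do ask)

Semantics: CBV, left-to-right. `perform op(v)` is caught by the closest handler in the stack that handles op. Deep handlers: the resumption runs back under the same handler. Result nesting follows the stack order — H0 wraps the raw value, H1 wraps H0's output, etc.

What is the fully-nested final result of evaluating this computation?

Working:
ask @ H1 ⇒ 6
get @ H2 ⇒ 3
ask @ H1 ⇒ 6
H0 returns (270, ())
H1 returns (270, ())
H2 returns ((270, ()), 3)
= ((270, ()), 3)

Answer: ((270, ()), 3)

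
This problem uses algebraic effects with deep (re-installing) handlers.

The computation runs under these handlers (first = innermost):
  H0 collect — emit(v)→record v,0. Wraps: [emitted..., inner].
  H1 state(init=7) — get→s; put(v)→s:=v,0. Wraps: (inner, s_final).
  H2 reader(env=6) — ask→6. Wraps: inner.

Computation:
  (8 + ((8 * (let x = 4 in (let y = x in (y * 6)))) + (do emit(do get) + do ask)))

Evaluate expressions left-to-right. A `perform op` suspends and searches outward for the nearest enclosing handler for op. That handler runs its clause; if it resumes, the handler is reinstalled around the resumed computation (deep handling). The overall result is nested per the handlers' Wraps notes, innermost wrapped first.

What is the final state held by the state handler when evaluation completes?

Answer: 7

Step-by-step:
get @ H1 ⇒ 7
emit(7) @ H0 ⇒ out+=7
ask @ H2 ⇒ 6
H0 returns [7, 206]
H1 returns ([7, 206], 7)
H2 returns ([7, 206], 7)
= ([7, 206], 7)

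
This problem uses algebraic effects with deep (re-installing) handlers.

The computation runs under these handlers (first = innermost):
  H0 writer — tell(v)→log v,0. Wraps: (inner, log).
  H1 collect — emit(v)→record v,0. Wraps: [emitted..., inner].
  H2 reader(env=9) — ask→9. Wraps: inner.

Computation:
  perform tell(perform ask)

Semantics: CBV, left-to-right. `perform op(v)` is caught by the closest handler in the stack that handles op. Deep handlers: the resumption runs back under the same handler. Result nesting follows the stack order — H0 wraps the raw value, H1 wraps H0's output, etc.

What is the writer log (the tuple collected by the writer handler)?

Evaluation trace:
ask @ H2 ⇒ 9
tell(9) @ H0 ⇒ log+=9
H0 returns (0, (9))
H1 returns [(0, (9))]
H2 returns [(0, (9))]
= [(0, (9))]

Answer: (9)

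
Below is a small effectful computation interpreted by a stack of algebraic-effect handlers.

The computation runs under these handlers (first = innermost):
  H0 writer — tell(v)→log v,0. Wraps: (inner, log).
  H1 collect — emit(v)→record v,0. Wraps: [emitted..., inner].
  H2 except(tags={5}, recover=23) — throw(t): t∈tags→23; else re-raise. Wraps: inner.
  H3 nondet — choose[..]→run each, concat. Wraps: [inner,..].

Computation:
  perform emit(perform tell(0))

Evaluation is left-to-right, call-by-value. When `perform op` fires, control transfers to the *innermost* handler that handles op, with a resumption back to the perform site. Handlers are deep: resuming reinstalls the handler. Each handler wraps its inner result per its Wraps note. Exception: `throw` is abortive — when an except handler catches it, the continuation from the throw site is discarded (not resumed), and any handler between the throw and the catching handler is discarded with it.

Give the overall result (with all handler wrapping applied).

Answer: [[0, (0, (0))]]

Working:
tell(0) @ H0 ⇒ log+=0
emit(0) @ H1 ⇒ out+=0
H0 returns (0, (0))
H1 returns [0, (0, (0))]
H2 returns [0, (0, (0))]
H3 returns [[0, (0, (0))]]
= [[0, (0, (0))]]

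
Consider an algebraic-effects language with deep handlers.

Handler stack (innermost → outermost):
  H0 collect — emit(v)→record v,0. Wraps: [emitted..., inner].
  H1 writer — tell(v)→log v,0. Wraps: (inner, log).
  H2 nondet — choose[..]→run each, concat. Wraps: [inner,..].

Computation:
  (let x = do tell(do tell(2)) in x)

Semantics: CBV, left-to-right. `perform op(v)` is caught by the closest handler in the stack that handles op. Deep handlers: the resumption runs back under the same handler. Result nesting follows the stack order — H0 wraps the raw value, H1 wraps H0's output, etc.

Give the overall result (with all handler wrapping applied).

Answer: [([0], (2, 0))]

Step-by-step:
tell(2) @ H1 ⇒ log+=2
tell(0) @ H1 ⇒ log+=0
H0 returns [0]
H1 returns ([0], (2, 0))
H2 returns [([0], (2, 0))]
= [([0], (2, 0))]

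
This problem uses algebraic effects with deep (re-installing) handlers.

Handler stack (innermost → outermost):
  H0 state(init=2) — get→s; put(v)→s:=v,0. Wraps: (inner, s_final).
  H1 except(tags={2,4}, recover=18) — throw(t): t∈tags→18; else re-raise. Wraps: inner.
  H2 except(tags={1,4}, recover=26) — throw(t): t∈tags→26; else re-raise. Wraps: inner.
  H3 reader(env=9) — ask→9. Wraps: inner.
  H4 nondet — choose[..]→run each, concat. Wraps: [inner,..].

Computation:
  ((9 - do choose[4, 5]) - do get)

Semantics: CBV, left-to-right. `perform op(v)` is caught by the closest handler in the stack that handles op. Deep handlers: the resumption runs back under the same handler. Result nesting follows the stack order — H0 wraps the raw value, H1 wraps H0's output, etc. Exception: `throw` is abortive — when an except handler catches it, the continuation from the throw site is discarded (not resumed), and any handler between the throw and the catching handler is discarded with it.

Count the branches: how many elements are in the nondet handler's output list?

Answer: 2

Step-by-step:
choose[4, 5] @ H4
  branch[0] choose=4:
    get @ H0 ⇒ 2
    H0 returns (3, 2)
    H1 returns (3, 2)
    H2 returns (3, 2)
    H3 returns (3, 2)
    H4 returns [(3, 2)]
  branch[1] choose=5:
    get @ H0 ⇒ 2
    H0 returns (2, 2)
    H1 returns (2, 2)
    H2 returns (2, 2)
    H3 returns (2, 2)
    H4 returns [(2, 2)]
= [(3, 2), (2, 2)]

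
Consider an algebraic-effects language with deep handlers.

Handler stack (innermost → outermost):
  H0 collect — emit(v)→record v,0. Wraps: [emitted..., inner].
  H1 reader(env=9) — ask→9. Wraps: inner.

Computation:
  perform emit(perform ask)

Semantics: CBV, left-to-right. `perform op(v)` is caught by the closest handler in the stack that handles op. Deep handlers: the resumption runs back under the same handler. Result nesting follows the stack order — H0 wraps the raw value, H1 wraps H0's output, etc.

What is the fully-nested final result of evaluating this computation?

Answer: [9, 0]

Evaluation trace:
ask @ H1 ⇒ 9
emit(9) @ H0 ⇒ out+=9
H0 returns [9, 0]
H1 returns [9, 0]
= [9, 0]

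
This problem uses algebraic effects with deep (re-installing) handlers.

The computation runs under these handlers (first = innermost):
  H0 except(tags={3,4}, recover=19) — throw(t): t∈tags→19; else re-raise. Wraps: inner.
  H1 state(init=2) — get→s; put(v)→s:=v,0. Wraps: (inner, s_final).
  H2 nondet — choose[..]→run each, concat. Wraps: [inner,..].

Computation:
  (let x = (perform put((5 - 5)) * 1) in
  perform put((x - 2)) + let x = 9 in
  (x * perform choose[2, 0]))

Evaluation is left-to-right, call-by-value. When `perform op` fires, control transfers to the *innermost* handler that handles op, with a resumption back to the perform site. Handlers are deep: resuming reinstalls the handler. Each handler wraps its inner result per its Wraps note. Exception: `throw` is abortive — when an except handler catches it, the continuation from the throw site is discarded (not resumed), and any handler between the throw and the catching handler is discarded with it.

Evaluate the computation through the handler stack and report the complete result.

Answer: [(18, -2), (0, -2)]

Working:
put(0) @ H1 ⇒ s:=0
put(-2) @ H1 ⇒ s:=-2
choose[2, 0] @ H2
  branch[0] choose=2:
    H0 returns 18
    H1 returns (18, -2)
    H2 returns [(18, -2)]
  branch[1] choose=0:
    H0 returns 0
    H1 returns (0, -2)
    H2 returns [(0, -2)]
= [(18, -2), (0, -2)]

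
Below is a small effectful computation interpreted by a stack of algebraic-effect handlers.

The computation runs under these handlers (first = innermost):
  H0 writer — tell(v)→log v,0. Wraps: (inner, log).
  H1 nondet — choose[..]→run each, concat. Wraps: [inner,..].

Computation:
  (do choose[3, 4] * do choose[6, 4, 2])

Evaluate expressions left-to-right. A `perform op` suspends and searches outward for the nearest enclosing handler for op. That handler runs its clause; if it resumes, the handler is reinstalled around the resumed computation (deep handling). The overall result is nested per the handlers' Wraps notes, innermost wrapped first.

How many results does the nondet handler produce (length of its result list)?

Working:
choose[3, 4] @ H1
  branch[0] choose=3:
    choose[6, 4, 2] @ H1
      branch[0] choose=6:
        H0 returns (18, ())
        H1 returns [(18, ())]
      branch[1] choose=4:
        H0 returns (12, ())
        H1 returns [(12, ())]
      branch[2] choose=2:
        H0 returns (6, ())
        H1 returns [(6, ())]
  branch[1] choose=4:
    choose[6, 4, 2] @ H1
      branch[0] choose=6:
        H0 returns (24, ())
        H1 returns [(24, ())]
      branch[1] choose=4:
        H0 returns (16, ())
        H1 returns [(16, ())]
      branch[2] choose=2:
        H0 returns (8, ())
        H1 returns [(8, ())]
= [(18, ()), (12, ()), (6, ()), (24, ()), (16, ()), (8, ())]

Answer: 6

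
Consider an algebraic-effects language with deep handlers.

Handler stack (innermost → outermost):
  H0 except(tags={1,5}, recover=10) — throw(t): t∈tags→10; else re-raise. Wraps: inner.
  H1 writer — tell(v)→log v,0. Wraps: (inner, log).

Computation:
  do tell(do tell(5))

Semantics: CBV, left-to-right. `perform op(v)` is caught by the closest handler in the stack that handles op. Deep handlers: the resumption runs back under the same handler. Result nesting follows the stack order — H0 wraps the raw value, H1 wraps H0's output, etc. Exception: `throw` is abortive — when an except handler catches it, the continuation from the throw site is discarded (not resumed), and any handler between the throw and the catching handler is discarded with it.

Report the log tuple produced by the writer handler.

Answer: (5, 0)

Evaluation trace:
tell(5) @ H1 ⇒ log+=5
tell(0) @ H1 ⇒ log+=0
H0 returns 0
H1 returns (0, (5, 0))
= (0, (5, 0))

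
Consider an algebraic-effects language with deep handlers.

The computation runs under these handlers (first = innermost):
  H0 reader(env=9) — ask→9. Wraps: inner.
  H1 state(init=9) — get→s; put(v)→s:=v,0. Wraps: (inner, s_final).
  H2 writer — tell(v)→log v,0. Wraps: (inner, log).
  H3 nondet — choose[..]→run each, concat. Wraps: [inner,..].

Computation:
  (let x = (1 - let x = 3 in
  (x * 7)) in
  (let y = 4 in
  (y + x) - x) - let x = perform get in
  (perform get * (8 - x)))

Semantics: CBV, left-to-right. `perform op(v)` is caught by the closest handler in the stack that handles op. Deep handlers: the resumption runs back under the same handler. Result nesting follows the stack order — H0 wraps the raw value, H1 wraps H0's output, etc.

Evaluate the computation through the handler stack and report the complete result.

Answer: [((13, 9), ())]

Evaluation trace:
get @ H1 ⇒ 9
get @ H1 ⇒ 9
H0 returns 13
H1 returns (13, 9)
H2 returns ((13, 9), ())
H3 returns [((13, 9), ())]
= [((13, 9), ())]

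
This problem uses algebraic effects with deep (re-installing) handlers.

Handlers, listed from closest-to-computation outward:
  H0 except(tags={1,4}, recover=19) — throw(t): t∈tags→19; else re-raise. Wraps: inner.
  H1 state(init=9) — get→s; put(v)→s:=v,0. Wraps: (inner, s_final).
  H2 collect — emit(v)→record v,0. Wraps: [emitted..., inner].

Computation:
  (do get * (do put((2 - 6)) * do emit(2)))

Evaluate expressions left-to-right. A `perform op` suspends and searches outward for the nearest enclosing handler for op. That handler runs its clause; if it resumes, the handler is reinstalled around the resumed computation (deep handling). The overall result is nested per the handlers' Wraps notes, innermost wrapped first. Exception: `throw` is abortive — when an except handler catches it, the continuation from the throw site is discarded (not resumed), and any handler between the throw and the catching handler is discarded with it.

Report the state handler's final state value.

Evaluation trace:
get @ H1 ⇒ 9
put(-4) @ H1 ⇒ s:=-4
emit(2) @ H2 ⇒ out+=2
H0 returns 0
H1 returns (0, -4)
H2 returns [2, (0, -4)]
= [2, (0, -4)]

Answer: -4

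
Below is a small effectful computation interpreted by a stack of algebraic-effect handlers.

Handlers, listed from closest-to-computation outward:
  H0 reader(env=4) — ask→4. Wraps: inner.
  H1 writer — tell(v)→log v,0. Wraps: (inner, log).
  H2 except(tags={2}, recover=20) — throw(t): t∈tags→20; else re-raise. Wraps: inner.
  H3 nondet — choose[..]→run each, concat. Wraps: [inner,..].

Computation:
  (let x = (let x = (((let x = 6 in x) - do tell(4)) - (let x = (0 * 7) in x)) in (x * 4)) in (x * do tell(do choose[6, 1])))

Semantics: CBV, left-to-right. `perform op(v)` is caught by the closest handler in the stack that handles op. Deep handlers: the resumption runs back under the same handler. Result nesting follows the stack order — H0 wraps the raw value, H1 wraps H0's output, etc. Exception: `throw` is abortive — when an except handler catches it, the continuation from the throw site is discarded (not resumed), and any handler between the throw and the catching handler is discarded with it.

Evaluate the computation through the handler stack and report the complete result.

Working:
tell(4) @ H1 ⇒ log+=4
choose[6, 1] @ H3
  branch[0] choose=6:
    tell(6) @ H1 ⇒ log+=6
    H0 returns 0
    H1 returns (0, (4, 6))
    H2 returns (0, (4, 6))
    H3 returns [(0, (4, 6))]
  branch[1] choose=1:
    tell(1) @ H1 ⇒ log+=1
    H0 returns 0
    H1 returns (0, (4, 1))
    H2 returns (0, (4, 1))
    H3 returns [(0, (4, 1))]
= [(0, (4, 6)), (0, (4, 1))]

Answer: [(0, (4, 6)), (0, (4, 1))]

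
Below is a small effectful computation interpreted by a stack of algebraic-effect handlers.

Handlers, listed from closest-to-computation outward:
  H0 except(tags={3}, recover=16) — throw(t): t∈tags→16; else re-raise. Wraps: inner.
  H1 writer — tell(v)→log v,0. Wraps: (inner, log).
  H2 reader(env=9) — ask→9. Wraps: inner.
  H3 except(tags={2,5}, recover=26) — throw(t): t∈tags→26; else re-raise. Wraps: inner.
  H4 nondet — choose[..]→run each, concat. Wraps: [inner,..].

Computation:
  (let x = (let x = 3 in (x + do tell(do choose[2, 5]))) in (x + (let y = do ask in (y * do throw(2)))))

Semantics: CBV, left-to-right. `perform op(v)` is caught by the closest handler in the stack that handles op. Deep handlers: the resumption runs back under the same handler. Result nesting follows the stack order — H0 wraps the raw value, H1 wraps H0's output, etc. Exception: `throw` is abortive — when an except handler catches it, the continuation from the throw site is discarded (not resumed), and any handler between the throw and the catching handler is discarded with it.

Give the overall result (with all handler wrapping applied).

Evaluation trace:
choose[2, 5] @ H4
  branch[0] choose=2:
    tell(2) @ H1 ⇒ log+=2
    ask @ H2 ⇒ 9
    throw(2) @ H0 re-raised
    throw(2) @ H3 caught ⇒ 26
    H4 returns [26]
  branch[1] choose=5:
    tell(5) @ H1 ⇒ log+=5
    ask @ H2 ⇒ 9
    throw(2) @ H0 re-raised
    throw(2) @ H3 caught ⇒ 26
    H4 returns [26]
= [26, 26]

Answer: [26, 26]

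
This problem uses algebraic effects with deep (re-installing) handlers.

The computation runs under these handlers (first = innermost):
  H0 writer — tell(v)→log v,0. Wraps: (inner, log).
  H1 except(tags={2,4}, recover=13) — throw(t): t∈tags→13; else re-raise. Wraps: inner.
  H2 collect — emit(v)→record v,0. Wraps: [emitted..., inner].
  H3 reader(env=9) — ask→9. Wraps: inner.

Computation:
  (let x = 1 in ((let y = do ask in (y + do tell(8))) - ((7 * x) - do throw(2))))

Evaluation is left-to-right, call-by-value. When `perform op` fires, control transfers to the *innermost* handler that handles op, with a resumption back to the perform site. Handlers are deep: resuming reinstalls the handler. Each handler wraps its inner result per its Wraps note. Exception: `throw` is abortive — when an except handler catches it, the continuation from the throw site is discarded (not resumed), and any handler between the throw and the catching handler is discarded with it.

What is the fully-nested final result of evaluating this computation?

Answer: [13]

Working:
ask @ H3 ⇒ 9
tell(8) @ H0 ⇒ log+=8
throw(2) @ H1 caught ⇒ 13
H2 returns [13]
H3 returns [13]
= [13]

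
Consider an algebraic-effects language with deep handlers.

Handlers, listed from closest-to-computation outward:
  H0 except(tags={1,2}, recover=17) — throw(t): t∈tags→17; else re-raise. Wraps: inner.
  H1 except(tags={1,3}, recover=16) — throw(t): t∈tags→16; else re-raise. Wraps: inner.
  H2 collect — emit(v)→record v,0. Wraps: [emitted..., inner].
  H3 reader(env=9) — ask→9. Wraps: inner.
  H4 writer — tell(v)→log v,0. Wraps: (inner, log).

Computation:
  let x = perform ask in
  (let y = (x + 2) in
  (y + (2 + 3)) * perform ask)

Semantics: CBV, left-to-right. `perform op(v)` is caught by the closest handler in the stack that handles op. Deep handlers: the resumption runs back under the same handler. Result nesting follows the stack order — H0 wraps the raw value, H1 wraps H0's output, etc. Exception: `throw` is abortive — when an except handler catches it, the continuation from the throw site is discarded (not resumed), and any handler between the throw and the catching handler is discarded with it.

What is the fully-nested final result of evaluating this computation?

Working:
ask @ H3 ⇒ 9
ask @ H3 ⇒ 9
H0 returns 144
H1 returns 144
H2 returns [144]
H3 returns [144]
H4 returns ([144], ())
= ([144], ())

Answer: ([144], ())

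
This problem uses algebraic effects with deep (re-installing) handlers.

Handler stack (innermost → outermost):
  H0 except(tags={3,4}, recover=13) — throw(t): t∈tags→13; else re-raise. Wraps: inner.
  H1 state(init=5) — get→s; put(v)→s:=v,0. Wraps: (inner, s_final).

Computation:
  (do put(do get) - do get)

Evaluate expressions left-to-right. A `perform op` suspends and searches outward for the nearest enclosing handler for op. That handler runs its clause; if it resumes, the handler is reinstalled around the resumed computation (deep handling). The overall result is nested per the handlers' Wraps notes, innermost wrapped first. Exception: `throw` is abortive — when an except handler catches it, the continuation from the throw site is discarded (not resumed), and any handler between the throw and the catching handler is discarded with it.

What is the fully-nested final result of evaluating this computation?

Answer: (-5, 5)

Working:
get @ H1 ⇒ 5
put(5) @ H1 ⇒ s:=5
get @ H1 ⇒ 5
H0 returns -5
H1 returns (-5, 5)
= (-5, 5)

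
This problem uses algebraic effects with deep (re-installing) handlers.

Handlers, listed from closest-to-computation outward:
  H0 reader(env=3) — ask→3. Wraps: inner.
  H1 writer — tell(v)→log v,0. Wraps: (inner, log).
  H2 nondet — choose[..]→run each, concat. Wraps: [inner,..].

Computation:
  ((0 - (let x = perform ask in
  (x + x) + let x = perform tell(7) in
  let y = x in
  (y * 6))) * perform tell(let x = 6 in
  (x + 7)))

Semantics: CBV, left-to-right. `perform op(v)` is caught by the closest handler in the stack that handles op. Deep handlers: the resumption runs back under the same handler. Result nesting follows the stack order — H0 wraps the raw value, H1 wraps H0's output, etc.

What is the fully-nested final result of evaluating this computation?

Answer: [(0, (7, 13))]

Evaluation trace:
ask @ H0 ⇒ 3
tell(7) @ H1 ⇒ log+=7
tell(13) @ H1 ⇒ log+=13
H0 returns 0
H1 returns (0, (7, 13))
H2 returns [(0, (7, 13))]
= [(0, (7, 13))]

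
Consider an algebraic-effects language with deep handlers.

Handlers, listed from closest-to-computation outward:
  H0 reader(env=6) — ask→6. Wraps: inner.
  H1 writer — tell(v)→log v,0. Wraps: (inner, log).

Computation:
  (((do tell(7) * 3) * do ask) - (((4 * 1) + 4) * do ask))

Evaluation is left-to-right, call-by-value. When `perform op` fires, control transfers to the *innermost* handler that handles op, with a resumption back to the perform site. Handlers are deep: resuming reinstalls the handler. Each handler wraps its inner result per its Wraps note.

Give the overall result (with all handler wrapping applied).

Answer: (-48, (7))

Working:
tell(7) @ H1 ⇒ log+=7
ask @ H0 ⇒ 6
ask @ H0 ⇒ 6
H0 returns -48
H1 returns (-48, (7))
= (-48, (7))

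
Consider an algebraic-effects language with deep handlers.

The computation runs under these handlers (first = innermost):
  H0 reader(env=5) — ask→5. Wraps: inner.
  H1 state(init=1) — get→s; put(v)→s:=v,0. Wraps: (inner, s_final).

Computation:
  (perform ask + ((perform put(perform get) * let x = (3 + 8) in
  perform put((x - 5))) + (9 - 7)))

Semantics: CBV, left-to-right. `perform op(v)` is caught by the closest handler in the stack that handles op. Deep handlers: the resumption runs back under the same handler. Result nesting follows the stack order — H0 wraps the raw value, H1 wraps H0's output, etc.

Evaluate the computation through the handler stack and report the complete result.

Answer: (7, 6)

Evaluation trace:
ask @ H0 ⇒ 5
get @ H1 ⇒ 1
put(1) @ H1 ⇒ s:=1
put(6) @ H1 ⇒ s:=6
H0 returns 7
H1 returns (7, 6)
= (7, 6)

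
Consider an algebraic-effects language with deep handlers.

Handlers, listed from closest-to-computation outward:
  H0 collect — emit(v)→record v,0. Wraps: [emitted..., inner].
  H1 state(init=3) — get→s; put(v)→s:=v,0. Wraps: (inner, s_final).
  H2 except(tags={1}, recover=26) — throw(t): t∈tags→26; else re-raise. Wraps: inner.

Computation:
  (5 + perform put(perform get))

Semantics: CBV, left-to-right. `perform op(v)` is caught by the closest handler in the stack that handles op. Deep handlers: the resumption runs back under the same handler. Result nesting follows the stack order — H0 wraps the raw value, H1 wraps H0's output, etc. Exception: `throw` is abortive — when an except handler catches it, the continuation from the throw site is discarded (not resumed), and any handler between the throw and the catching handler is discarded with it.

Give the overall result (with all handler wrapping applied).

Working:
get @ H1 ⇒ 3
put(3) @ H1 ⇒ s:=3
H0 returns [5]
H1 returns ([5], 3)
H2 returns ([5], 3)
= ([5], 3)

Answer: ([5], 3)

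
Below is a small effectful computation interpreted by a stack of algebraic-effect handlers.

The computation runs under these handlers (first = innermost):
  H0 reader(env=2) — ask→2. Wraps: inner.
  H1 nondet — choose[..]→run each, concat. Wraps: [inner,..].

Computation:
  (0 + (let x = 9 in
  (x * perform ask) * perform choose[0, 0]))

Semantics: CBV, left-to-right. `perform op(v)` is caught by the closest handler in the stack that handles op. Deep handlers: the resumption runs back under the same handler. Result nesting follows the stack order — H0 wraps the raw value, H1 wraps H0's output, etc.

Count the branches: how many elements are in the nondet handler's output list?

Working:
ask @ H0 ⇒ 2
choose[0, 0] @ H1
  branch[0] choose=0:
    H0 returns 0
    H1 returns [0]
  branch[1] choose=0:
    H0 returns 0
    H1 returns [0]
= [0, 0]

Answer: 2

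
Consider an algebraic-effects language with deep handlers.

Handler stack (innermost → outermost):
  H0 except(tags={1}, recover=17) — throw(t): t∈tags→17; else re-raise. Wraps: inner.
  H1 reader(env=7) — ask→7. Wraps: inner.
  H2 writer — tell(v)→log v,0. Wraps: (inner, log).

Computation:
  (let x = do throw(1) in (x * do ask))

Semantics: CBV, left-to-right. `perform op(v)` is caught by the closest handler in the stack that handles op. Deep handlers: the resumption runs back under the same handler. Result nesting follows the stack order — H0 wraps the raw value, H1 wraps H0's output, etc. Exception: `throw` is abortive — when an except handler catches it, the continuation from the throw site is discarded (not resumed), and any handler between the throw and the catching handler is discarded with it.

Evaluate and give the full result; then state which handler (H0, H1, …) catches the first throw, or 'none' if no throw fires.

Answer: (17, ()) ; first throw caught by: H0

Evaluation trace:
throw(1) @ H0 caught ⇒ 17
H1 returns 17
H2 returns (17, ())
= (17, ())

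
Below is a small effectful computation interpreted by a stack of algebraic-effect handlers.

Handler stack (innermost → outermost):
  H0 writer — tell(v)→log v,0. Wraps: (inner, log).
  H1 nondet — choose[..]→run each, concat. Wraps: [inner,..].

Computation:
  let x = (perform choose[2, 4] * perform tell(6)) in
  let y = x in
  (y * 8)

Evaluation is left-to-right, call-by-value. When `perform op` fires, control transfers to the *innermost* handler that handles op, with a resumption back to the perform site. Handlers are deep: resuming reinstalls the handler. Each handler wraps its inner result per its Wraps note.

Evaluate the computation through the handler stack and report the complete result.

Step-by-step:
choose[2, 4] @ H1
  branch[0] choose=2:
    tell(6) @ H0 ⇒ log+=6
    H0 returns (0, (6))
    H1 returns [(0, (6))]
  branch[1] choose=4:
    tell(6) @ H0 ⇒ log+=6
    H0 returns (0, (6))
    H1 returns [(0, (6))]
= [(0, (6)), (0, (6))]

Answer: [(0, (6)), (0, (6))]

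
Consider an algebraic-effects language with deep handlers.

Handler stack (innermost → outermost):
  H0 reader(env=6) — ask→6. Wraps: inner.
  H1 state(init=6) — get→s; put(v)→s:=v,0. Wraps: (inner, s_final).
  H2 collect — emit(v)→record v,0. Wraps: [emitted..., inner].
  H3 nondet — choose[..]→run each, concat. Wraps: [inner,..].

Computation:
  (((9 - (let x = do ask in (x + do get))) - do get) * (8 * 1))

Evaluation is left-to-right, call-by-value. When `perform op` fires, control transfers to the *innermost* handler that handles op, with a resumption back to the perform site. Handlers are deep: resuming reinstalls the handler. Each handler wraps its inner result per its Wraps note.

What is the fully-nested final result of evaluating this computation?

Answer: [[(-72, 6)]]

Evaluation trace:
ask @ H0 ⇒ 6
get @ H1 ⇒ 6
get @ H1 ⇒ 6
H0 returns -72
H1 returns (-72, 6)
H2 returns [(-72, 6)]
H3 returns [[(-72, 6)]]
= [[(-72, 6)]]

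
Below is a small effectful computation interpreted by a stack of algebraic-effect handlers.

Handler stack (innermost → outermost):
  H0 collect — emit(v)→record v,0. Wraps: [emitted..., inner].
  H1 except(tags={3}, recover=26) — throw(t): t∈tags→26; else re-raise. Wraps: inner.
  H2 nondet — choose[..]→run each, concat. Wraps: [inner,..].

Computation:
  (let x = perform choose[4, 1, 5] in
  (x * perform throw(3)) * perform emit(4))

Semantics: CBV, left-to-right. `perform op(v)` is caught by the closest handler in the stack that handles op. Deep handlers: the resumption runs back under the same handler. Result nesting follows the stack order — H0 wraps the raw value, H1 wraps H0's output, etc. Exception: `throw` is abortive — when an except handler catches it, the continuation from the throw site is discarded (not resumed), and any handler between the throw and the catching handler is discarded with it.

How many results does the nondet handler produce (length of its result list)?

Step-by-step:
choose[4, 1, 5] @ H2
  branch[0] choose=4:
    throw(3) @ H1 caught ⇒ 26
    H2 returns [26]
  branch[1] choose=1:
    throw(3) @ H1 caught ⇒ 26
    H2 returns [26]
  branch[2] choose=5:
    throw(3) @ H1 caught ⇒ 26
    H2 returns [26]
= [26, 26, 26]

Answer: 3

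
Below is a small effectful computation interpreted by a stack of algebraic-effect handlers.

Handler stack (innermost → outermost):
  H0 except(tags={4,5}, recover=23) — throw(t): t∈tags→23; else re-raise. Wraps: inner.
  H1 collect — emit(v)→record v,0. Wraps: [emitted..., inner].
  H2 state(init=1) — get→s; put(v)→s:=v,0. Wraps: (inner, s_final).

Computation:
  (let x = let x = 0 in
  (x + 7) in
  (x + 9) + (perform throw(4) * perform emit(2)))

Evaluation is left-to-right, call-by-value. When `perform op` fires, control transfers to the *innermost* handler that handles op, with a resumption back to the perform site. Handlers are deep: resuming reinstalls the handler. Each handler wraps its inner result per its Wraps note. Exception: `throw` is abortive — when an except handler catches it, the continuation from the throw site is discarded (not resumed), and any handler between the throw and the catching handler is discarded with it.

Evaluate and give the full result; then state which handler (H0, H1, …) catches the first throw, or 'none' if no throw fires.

Answer: ([23], 1) ; first throw caught by: H0

Evaluation trace:
throw(4) @ H0 caught ⇒ 23
H1 returns [23]
H2 returns ([23], 1)
= ([23], 1)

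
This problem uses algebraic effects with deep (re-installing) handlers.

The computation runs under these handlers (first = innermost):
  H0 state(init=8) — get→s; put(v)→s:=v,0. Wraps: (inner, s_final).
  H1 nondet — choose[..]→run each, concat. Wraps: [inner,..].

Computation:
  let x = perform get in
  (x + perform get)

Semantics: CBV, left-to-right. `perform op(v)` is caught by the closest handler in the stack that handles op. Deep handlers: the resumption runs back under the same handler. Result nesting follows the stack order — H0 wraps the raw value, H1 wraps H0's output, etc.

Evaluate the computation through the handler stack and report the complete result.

Working:
get @ H0 ⇒ 8
get @ H0 ⇒ 8
H0 returns (16, 8)
H1 returns [(16, 8)]
= [(16, 8)]

Answer: [(16, 8)]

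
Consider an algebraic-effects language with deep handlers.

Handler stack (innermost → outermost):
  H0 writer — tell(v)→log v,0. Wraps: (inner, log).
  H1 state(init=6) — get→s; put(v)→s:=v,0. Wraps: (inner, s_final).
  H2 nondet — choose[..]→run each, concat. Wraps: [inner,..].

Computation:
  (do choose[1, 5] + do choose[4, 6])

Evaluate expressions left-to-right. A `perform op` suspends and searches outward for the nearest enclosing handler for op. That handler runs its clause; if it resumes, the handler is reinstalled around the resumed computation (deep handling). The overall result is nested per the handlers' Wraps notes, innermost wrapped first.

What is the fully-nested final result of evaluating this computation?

Step-by-step:
choose[1, 5] @ H2
  branch[0] choose=1:
    choose[4, 6] @ H2
      branch[0] choose=4:
        H0 returns (5, ())
        H1 returns ((5, ()), 6)
        H2 returns [((5, ()), 6)]
      branch[1] choose=6:
        H0 returns (7, ())
        H1 returns ((7, ()), 6)
        H2 returns [((7, ()), 6)]
  branch[1] choose=5:
    choose[4, 6] @ H2
      branch[0] choose=4:
        H0 returns (9, ())
        H1 returns ((9, ()), 6)
        H2 returns [((9, ()), 6)]
      branch[1] choose=6:
        H0 returns (11, ())
        H1 returns ((11, ()), 6)
        H2 returns [((11, ()), 6)]
= [((5, ()), 6), ((7, ()), 6), ((9, ()), 6), ((11, ()), 6)]

Answer: [((5, ()), 6), ((7, ()), 6), ((9, ()), 6), ((11, ()), 6)]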